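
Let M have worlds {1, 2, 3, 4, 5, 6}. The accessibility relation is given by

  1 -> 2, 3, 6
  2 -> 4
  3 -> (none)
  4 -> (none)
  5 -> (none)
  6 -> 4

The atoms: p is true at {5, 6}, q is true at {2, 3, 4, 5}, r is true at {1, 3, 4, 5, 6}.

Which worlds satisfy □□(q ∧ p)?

1: successors {2, 3, 6}; □(q ∧ p) there: 2:F, 3:T, 6:F. ✗
2: successors {4}; □(q ∧ p) there: 4:T. ✓
3: no successors, so □□(q ∧ p) holds vacuously. ✓
4: no successors, so □□(q ∧ p) holds vacuously. ✓
5: no successors, so □□(q ∧ p) holds vacuously. ✓
6: successors {4}; □(q ∧ p) there: 4:T. ✓

{2, 3, 4, 5, 6}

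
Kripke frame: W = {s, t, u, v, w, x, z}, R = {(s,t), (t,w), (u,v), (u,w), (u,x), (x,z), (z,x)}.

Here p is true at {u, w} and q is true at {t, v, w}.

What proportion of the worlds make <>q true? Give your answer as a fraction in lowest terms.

s: successors {t}; q there: t:T. ✓
t: successors {w}; q there: w:T. ✓
u: successors {v, w, x}; q there: v:T, w:T, x:F. ✓
v: no successors, so <>q fails. ✗
w: no successors, so <>q fails. ✗
x: successors {z}; q there: z:F. ✗
z: successors {x}; q there: x:F. ✗
That's 3 of 7 worlds, so 3/7.

3/7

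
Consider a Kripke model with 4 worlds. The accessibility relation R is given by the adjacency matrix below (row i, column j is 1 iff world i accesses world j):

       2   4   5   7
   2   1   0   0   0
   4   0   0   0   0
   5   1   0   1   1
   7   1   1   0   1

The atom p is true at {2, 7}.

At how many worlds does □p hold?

2: successors {2}; p there: 2:T. ✓
4: no successors, so □p holds vacuously. ✓
5: successors {2, 5, 7}; p there: 2:T, 5:F, 7:T. ✗
7: successors {2, 4, 7}; p there: 2:T, 4:F, 7:T. ✗
Satisfying worlds: {2, 4}.

2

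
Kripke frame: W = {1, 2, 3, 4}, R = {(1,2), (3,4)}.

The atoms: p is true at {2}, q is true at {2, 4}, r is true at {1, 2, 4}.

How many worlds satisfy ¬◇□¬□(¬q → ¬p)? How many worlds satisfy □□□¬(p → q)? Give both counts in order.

2 and 4

For ¬◇□¬□(¬q → ¬p):
1: ◇□¬□(¬q → ¬p) is T. ✗
2: ◇□¬□(¬q → ¬p) is F. ✓
3: ◇□¬□(¬q → ¬p) is T. ✗
4: ◇□¬□(¬q → ¬p) is F. ✓
— 2 worlds.
For □□□¬(p → q):
1: successors {2}; □□¬(p → q) there: 2:T. ✓
2: no successors, so □□□¬(p → q) holds vacuously. ✓
3: successors {4}; □□¬(p → q) there: 4:T. ✓
4: no successors, so □□□¬(p → q) holds vacuously. ✓
— 4 worlds.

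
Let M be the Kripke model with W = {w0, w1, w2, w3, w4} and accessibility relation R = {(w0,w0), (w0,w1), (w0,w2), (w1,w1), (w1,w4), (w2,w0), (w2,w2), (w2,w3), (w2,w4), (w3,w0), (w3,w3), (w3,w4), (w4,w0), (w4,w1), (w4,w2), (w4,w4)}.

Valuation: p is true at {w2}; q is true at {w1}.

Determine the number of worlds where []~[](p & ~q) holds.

w0: successors {w0, w1, w2}; ~[](p & ~q) there: w0:T, w1:T, w2:T. ✓
w1: successors {w1, w4}; ~[](p & ~q) there: w1:T, w4:T. ✓
w2: successors {w0, w2, w3, w4}; ~[](p & ~q) there: w0:T, w2:T, w3:T, w4:T. ✓
w3: successors {w0, w3, w4}; ~[](p & ~q) there: w0:T, w3:T, w4:T. ✓
w4: successors {w0, w1, w2, w4}; ~[](p & ~q) there: w0:T, w1:T, w2:T, w4:T. ✓
Satisfying worlds: {w0, w1, w2, w3, w4}.

5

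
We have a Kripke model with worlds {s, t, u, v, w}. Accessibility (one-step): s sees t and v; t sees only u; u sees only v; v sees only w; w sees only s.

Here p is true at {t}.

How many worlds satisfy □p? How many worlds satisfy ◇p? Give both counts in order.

0 and 1

For □p:
s: successors {t, v}; p there: t:T, v:F. ✗
t: successors {u}; p there: u:F. ✗
u: successors {v}; p there: v:F. ✗
v: successors {w}; p there: w:F. ✗
w: successors {s}; p there: s:F. ✗
— 0 worlds.
For ◇p:
s: successors {t, v}; p there: t:T, v:F. ✓
t: successors {u}; p there: u:F. ✗
u: successors {v}; p there: v:F. ✗
v: successors {w}; p there: w:F. ✗
w: successors {s}; p there: s:F. ✗
— 1 world.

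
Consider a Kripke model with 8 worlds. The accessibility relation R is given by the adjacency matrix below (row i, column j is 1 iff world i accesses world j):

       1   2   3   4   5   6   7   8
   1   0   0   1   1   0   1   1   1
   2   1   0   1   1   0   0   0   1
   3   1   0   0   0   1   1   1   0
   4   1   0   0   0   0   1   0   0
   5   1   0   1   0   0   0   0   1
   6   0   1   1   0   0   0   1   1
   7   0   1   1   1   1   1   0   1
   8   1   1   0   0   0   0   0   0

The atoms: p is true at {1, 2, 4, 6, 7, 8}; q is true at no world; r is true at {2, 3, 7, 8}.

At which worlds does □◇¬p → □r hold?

{1, 2, 5, 6, 7}

1: □◇¬p is F, □r is F. ✓
2: □◇¬p is F, □r is F. ✓
3: □◇¬p is T, □r is F. ✗
4: □◇¬p is T, □r is F. ✗
5: □◇¬p is F, □r is F. ✓
6: □◇¬p is F, □r is T. ✓
7: □◇¬p is F, □r is F. ✓
8: □◇¬p is T, □r is F. ✗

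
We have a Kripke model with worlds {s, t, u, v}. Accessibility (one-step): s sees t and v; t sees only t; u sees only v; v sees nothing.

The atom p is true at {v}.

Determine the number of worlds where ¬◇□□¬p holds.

1

s: ◇□□¬p is T. ✗
t: ◇□□¬p is T. ✗
u: ◇□□¬p is T. ✗
v: ◇□□¬p is F. ✓
Satisfying worlds: {v}.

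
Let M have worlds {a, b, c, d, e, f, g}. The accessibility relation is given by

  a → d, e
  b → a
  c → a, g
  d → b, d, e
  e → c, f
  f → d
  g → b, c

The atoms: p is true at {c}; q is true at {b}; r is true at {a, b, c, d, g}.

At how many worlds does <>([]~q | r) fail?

a: successors {d, e}; []~q | r there: d:T, e:T. ✓
b: successors {a}; []~q | r there: a:T. ✓
c: successors {a, g}; []~q | r there: a:T, g:T. ✓
d: successors {b, d, e}; []~q | r there: b:T, d:T, e:T. ✓
e: successors {c, f}; []~q | r there: c:T, f:T. ✓
f: successors {d}; []~q | r there: d:T. ✓
g: successors {b, c}; []~q | r there: b:T, c:T. ✓
Satisfying worlds: {a, b, c, d, e, f, g}.
So <>([]~q | r) fails at the other 0 worlds.

0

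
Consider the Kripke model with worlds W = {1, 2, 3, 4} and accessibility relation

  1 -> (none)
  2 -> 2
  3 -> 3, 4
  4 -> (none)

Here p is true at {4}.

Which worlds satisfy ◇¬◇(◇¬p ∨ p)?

{3}

1: no successors, so ◇¬◇(◇¬p ∨ p) fails. ✗
2: successors {2}; ¬◇(◇¬p ∨ p) there: 2:F. ✗
3: successors {3, 4}; ¬◇(◇¬p ∨ p) there: 3:F, 4:T. ✓
4: no successors, so ◇¬◇(◇¬p ∨ p) fails. ✗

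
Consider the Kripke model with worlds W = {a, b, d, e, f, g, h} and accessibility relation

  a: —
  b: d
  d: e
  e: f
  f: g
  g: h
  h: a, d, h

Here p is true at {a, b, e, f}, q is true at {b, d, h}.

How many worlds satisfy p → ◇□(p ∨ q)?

5

a: p is T, ◇□(p ∨ q) is F. ✗
b: p is T, ◇□(p ∨ q) is T. ✓
d: p is F, ◇□(p ∨ q) is T. ✓
e: p is T, ◇□(p ∨ q) is F. ✗
f: p is T, ◇□(p ∨ q) is T. ✓
g: p is F, ◇□(p ∨ q) is T. ✓
h: p is F, ◇□(p ∨ q) is T. ✓
Satisfying worlds: {b, d, f, g, h}.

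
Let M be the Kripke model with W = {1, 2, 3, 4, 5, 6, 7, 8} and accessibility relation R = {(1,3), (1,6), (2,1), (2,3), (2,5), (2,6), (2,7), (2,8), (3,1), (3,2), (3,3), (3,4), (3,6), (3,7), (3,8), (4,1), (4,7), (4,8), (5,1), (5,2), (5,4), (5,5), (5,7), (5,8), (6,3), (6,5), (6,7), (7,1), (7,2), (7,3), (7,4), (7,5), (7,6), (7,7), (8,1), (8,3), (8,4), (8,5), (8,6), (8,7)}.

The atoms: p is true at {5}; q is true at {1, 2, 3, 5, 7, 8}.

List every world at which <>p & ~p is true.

{2, 6, 7, 8}

1: <>p is F, ~p is T. ✗
2: <>p is T, ~p is T. ✓
3: <>p is F, ~p is T. ✗
4: <>p is F, ~p is T. ✗
5: <>p is T, ~p is F. ✗
6: <>p is T, ~p is T. ✓
7: <>p is T, ~p is T. ✓
8: <>p is T, ~p is T. ✓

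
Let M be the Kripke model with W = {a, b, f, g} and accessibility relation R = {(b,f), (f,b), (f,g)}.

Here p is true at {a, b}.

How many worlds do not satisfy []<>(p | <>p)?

1

a: no successors, so []<>(p | <>p) holds vacuously. ✓
b: successors {f}; <>(p | <>p) there: f:T. ✓
f: successors {b, g}; <>(p | <>p) there: b:T, g:F. ✗
g: no successors, so []<>(p | <>p) holds vacuously. ✓
Satisfying worlds: {a, b, g}.
So []<>(p | <>p) fails at the other 1 world.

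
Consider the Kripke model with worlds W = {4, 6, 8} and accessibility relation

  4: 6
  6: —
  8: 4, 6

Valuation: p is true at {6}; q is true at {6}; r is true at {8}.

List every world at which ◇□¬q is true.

{4, 8}

4: successors {6}; □¬q there: 6:T. ✓
6: no successors, so ◇□¬q fails. ✗
8: successors {4, 6}; □¬q there: 4:F, 6:T. ✓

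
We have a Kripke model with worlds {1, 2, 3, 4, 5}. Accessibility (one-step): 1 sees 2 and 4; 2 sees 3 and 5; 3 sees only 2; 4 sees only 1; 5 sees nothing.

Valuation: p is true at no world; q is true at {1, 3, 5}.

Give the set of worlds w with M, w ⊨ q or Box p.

{1, 3, 5}

1: q is T, Box p is F. ✓
2: q is F, Box p is F. ✗
3: q is T, Box p is F. ✓
4: q is F, Box p is F. ✗
5: q is T, Box p is T. ✓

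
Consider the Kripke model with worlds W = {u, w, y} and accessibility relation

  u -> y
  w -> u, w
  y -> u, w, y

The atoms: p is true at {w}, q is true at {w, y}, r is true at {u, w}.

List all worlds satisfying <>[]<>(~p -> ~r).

{u, w, y}

u: successors {y}; []<>(~p -> ~r) there: y:T. ✓
w: successors {u, w}; []<>(~p -> ~r) there: u:T, w:T. ✓
y: successors {u, w, y}; []<>(~p -> ~r) there: u:T, w:T, y:T. ✓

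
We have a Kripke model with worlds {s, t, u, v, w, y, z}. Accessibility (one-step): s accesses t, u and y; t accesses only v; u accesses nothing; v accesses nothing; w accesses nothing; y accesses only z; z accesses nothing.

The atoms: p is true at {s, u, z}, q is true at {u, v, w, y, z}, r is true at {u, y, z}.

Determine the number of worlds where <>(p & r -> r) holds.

s: successors {t, u, y}; p & r -> r there: t:T, u:T, y:T. ✓
t: successors {v}; p & r -> r there: v:T. ✓
u: no successors, so <>(p & r -> r) fails. ✗
v: no successors, so <>(p & r -> r) fails. ✗
w: no successors, so <>(p & r -> r) fails. ✗
y: successors {z}; p & r -> r there: z:T. ✓
z: no successors, so <>(p & r -> r) fails. ✗
Satisfying worlds: {s, t, y}.

3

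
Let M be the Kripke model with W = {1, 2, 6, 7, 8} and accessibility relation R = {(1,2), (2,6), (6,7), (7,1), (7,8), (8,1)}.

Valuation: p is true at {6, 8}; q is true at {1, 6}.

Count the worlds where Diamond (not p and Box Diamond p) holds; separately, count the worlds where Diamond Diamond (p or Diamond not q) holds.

2 and 4

For Diamond (not p and Box Diamond p):
1: successors {2}; not p and Box Diamond p there: 2:F. ✗
2: successors {6}; not p and Box Diamond p there: 6:F. ✗
6: successors {7}; not p and Box Diamond p there: 7:F. ✗
7: successors {1, 8}; not p and Box Diamond p there: 1:T, 8:F. ✓
8: successors {1}; not p and Box Diamond p there: 1:T. ✓
— 2 worlds.
For Diamond Diamond (p or Diamond not q):
1: successors {2}; Diamond (p or Diamond not q) there: 2:T. ✓
2: successors {6}; Diamond (p or Diamond not q) there: 6:T. ✓
6: successors {7}; Diamond (p or Diamond not q) there: 7:T. ✓
7: successors {1, 8}; Diamond (p or Diamond not q) there: 1:F, 8:T. ✓
8: successors {1}; Diamond (p or Diamond not q) there: 1:F. ✗
— 4 worlds.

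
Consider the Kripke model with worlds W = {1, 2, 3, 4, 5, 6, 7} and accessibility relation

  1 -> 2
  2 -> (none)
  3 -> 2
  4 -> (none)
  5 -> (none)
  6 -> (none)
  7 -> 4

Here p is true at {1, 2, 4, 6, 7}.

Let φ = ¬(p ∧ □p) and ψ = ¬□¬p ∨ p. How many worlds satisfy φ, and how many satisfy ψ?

For ¬(p ∧ □p):
1: p ∧ □p is T. ✗
2: p ∧ □p is T. ✗
3: p ∧ □p is F. ✓
4: p ∧ □p is T. ✗
5: p ∧ □p is F. ✓
6: p ∧ □p is T. ✗
7: p ∧ □p is T. ✗
— 2 worlds.
For ¬□¬p ∨ p:
1: ¬□¬p is T, p is T. ✓
2: ¬□¬p is F, p is T. ✓
3: ¬□¬p is T, p is F. ✓
4: ¬□¬p is F, p is T. ✓
5: ¬□¬p is F, p is F. ✗
6: ¬□¬p is F, p is T. ✓
7: ¬□¬p is T, p is T. ✓
— 6 worlds.

2 and 6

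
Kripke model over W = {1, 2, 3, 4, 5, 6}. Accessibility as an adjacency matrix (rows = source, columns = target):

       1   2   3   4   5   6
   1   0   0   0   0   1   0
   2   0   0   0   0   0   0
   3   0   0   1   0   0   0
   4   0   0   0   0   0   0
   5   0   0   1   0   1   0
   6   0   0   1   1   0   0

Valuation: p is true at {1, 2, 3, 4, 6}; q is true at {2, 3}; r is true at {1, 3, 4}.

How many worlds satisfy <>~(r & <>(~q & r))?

4

1: successors {5}; ~(r & <>(~q & r)) there: 5:T. ✓
2: no successors, so <>~(r & <>(~q & r)) fails. ✗
3: successors {3}; ~(r & <>(~q & r)) there: 3:T. ✓
4: no successors, so <>~(r & <>(~q & r)) fails. ✗
5: successors {3, 5}; ~(r & <>(~q & r)) there: 3:T, 5:T. ✓
6: successors {3, 4}; ~(r & <>(~q & r)) there: 3:T, 4:T. ✓
Satisfying worlds: {1, 3, 5, 6}.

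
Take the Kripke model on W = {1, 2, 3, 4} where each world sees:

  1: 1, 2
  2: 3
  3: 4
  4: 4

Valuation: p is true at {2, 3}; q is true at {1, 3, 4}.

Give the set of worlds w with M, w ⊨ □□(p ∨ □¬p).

1: successors {1, 2}; □(p ∨ □¬p) there: 1:F, 2:T. ✗
2: successors {3}; □(p ∨ □¬p) there: 3:T. ✓
3: successors {4}; □(p ∨ □¬p) there: 4:T. ✓
4: successors {4}; □(p ∨ □¬p) there: 4:T. ✓

{2, 3, 4}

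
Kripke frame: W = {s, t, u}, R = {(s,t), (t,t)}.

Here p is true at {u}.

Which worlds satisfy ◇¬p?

s: successors {t}; ¬p there: t:T. ✓
t: successors {t}; ¬p there: t:T. ✓
u: no successors, so ◇¬p fails. ✗

{s, t}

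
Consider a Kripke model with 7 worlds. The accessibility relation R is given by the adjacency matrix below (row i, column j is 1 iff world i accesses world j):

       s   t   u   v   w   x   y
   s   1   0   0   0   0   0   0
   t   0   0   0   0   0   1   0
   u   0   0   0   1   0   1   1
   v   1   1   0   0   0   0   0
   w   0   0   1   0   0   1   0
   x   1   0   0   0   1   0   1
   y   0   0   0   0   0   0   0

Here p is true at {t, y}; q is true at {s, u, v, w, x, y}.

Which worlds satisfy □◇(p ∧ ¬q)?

s: successors {s}; ◇(p ∧ ¬q) there: s:F. ✗
t: successors {x}; ◇(p ∧ ¬q) there: x:F. ✗
u: successors {v, x, y}; ◇(p ∧ ¬q) there: v:T, x:F, y:F. ✗
v: successors {s, t}; ◇(p ∧ ¬q) there: s:F, t:F. ✗
w: successors {u, x}; ◇(p ∧ ¬q) there: u:F, x:F. ✗
x: successors {s, w, y}; ◇(p ∧ ¬q) there: s:F, w:F, y:F. ✗
y: no successors, so □◇(p ∧ ¬q) holds vacuously. ✓

{y}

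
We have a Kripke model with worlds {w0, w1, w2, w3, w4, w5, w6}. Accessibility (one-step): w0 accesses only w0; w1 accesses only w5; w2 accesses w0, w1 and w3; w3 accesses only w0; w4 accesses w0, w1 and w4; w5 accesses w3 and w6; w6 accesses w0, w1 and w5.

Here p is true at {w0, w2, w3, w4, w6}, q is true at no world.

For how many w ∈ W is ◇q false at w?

7

w0: successors {w0}; q there: w0:F. ✗
w1: successors {w5}; q there: w5:F. ✗
w2: successors {w0, w1, w3}; q there: w0:F, w1:F, w3:F. ✗
w3: successors {w0}; q there: w0:F. ✗
w4: successors {w0, w1, w4}; q there: w0:F, w1:F, w4:F. ✗
w5: successors {w3, w6}; q there: w3:F, w6:F. ✗
w6: successors {w0, w1, w5}; q there: w0:F, w1:F, w5:F. ✗
Satisfying worlds: ∅.
So ◇q fails at the other 7 worlds.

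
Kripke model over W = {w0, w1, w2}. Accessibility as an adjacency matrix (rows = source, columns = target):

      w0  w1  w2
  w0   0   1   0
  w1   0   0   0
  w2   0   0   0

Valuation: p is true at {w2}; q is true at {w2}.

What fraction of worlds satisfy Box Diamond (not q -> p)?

w0: successors {w1}; Diamond (not q -> p) there: w1:F. ✗
w1: no successors, so Box Diamond (not q -> p) holds vacuously. ✓
w2: no successors, so Box Diamond (not q -> p) holds vacuously. ✓
That's 2 of 3 worlds, so 2/3.

2/3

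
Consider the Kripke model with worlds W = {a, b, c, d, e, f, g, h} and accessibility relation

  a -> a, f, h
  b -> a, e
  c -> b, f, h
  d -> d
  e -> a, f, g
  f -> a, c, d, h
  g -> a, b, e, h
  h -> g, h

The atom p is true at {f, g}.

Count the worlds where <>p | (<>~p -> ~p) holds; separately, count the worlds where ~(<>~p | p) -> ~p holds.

6 and 8

For <>p | (<>~p -> ~p):
a: <>p is T, <>~p -> ~p is T. ✓
b: <>p is F, <>~p -> ~p is T. ✓
c: <>p is T, <>~p -> ~p is T. ✓
d: <>p is F, <>~p -> ~p is T. ✓
e: <>p is T, <>~p -> ~p is T. ✓
f: <>p is F, <>~p -> ~p is F. ✗
g: <>p is F, <>~p -> ~p is F. ✗
h: <>p is T, <>~p -> ~p is T. ✓
— 6 worlds.
For ~(<>~p | p) -> ~p:
a: ~(<>~p | p) is F, ~p is T. ✓
b: ~(<>~p | p) is F, ~p is T. ✓
c: ~(<>~p | p) is F, ~p is T. ✓
d: ~(<>~p | p) is F, ~p is T. ✓
e: ~(<>~p | p) is F, ~p is T. ✓
f: ~(<>~p | p) is F, ~p is F. ✓
g: ~(<>~p | p) is F, ~p is F. ✓
h: ~(<>~p | p) is F, ~p is T. ✓
— 8 worlds.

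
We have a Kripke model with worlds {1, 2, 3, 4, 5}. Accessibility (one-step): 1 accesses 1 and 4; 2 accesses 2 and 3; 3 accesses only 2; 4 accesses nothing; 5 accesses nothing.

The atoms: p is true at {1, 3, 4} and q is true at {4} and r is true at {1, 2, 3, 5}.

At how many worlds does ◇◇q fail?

1: successors {1, 4}; ◇q there: 1:T, 4:F. ✓
2: successors {2, 3}; ◇q there: 2:F, 3:F. ✗
3: successors {2}; ◇q there: 2:F. ✗
4: no successors, so ◇◇q fails. ✗
5: no successors, so ◇◇q fails. ✗
Satisfying worlds: {1}.
So ◇◇q fails at the other 4 worlds.

4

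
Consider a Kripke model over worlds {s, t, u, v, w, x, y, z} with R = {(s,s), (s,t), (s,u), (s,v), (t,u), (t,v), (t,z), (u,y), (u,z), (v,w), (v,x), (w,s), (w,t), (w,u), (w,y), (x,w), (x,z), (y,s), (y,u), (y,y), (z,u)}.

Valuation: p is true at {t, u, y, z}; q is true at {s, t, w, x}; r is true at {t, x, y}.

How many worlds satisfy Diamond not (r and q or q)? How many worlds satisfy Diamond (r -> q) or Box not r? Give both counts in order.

7 and 8

For Diamond not (r and q or q):
s: successors {s, t, u, v}; not (r and q or q) there: s:F, t:F, u:T, v:T. ✓
t: successors {u, v, z}; not (r and q or q) there: u:T, v:T, z:T. ✓
u: successors {y, z}; not (r and q or q) there: y:T, z:T. ✓
v: successors {w, x}; not (r and q or q) there: w:F, x:F. ✗
w: successors {s, t, u, y}; not (r and q or q) there: s:F, t:F, u:T, y:T. ✓
x: successors {w, z}; not (r and q or q) there: w:F, z:T. ✓
y: successors {s, u, y}; not (r and q or q) there: s:F, u:T, y:T. ✓
z: successors {u}; not (r and q or q) there: u:T. ✓
— 7 worlds.
For Diamond (r -> q) or Box not r:
s: Diamond (r -> q) is T, Box not r is F. ✓
t: Diamond (r -> q) is T, Box not r is T. ✓
u: Diamond (r -> q) is T, Box not r is F. ✓
v: Diamond (r -> q) is T, Box not r is F. ✓
w: Diamond (r -> q) is T, Box not r is F. ✓
x: Diamond (r -> q) is T, Box not r is T. ✓
y: Diamond (r -> q) is T, Box not r is F. ✓
z: Diamond (r -> q) is T, Box not r is T. ✓
— 8 worlds.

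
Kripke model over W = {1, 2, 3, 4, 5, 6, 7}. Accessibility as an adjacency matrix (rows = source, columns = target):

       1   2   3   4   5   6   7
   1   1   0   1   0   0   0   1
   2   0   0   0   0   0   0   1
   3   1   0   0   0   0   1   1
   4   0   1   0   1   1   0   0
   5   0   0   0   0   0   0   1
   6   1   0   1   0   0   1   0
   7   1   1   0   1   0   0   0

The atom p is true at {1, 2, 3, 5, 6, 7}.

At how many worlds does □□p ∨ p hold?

1: □□p is F, p is T. ✓
2: □□p is F, p is T. ✓
3: □□p is F, p is T. ✓
4: □□p is F, p is F. ✗
5: □□p is F, p is T. ✓
6: □□p is T, p is T. ✓
7: □□p is F, p is T. ✓
Satisfying worlds: {1, 2, 3, 5, 6, 7}.

6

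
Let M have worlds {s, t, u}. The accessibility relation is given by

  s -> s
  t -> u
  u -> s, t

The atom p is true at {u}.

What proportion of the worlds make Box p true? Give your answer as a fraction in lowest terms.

s: successors {s}; p there: s:F. ✗
t: successors {u}; p there: u:T. ✓
u: successors {s, t}; p there: s:F, t:F. ✗
That's 1 of 3 worlds, so 1/3.

1/3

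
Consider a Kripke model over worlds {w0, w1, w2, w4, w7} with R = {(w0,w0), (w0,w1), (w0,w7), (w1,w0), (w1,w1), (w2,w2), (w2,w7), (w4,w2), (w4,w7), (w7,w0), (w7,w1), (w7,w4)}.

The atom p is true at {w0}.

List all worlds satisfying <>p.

w0: successors {w0, w1, w7}; p there: w0:T, w1:F, w7:F. ✓
w1: successors {w0, w1}; p there: w0:T, w1:F. ✓
w2: successors {w2, w7}; p there: w2:F, w7:F. ✗
w4: successors {w2, w7}; p there: w2:F, w7:F. ✗
w7: successors {w0, w1, w4}; p there: w0:T, w1:F, w4:F. ✓

{w0, w1, w7}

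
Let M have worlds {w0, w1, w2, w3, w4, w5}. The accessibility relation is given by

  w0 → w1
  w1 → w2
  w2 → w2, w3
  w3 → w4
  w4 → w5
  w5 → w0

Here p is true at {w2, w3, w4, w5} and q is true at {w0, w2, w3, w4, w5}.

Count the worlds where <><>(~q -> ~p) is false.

w0: successors {w1}; <>(~q -> ~p) there: w1:T. ✓
w1: successors {w2}; <>(~q -> ~p) there: w2:T. ✓
w2: successors {w2, w3}; <>(~q -> ~p) there: w2:T, w3:T. ✓
w3: successors {w4}; <>(~q -> ~p) there: w4:T. ✓
w4: successors {w5}; <>(~q -> ~p) there: w5:T. ✓
w5: successors {w0}; <>(~q -> ~p) there: w0:T. ✓
Satisfying worlds: {w0, w1, w2, w3, w4, w5}.
So <><>(~q -> ~p) fails at the other 0 worlds.

0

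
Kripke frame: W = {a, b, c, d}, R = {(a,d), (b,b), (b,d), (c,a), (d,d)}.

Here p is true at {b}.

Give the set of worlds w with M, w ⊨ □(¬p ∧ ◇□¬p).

a: successors {d}; ¬p ∧ ◇□¬p there: d:T. ✓
b: successors {b, d}; ¬p ∧ ◇□¬p there: b:F, d:T. ✗
c: successors {a}; ¬p ∧ ◇□¬p there: a:T. ✓
d: successors {d}; ¬p ∧ ◇□¬p there: d:T. ✓

{a, c, d}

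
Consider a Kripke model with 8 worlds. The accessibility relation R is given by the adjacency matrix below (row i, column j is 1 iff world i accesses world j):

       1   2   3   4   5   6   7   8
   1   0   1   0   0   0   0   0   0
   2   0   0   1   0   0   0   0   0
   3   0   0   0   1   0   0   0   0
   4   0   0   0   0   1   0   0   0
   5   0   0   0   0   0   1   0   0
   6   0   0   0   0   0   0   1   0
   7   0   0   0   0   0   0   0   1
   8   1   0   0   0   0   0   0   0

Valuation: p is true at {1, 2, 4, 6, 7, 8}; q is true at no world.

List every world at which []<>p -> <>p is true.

{1, 3, 5, 6, 7, 8}

1: []<>p is F, <>p is T. ✓
2: []<>p is T, <>p is F. ✗
3: []<>p is F, <>p is T. ✓
4: []<>p is T, <>p is F. ✗
5: []<>p is T, <>p is T. ✓
6: []<>p is T, <>p is T. ✓
7: []<>p is T, <>p is T. ✓
8: []<>p is T, <>p is T. ✓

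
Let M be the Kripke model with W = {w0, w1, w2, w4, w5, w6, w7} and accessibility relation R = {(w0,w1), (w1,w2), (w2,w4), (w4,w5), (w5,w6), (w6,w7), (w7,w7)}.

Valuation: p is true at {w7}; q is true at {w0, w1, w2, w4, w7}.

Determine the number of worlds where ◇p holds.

w0: successors {w1}; p there: w1:F. ✗
w1: successors {w2}; p there: w2:F. ✗
w2: successors {w4}; p there: w4:F. ✗
w4: successors {w5}; p there: w5:F. ✗
w5: successors {w6}; p there: w6:F. ✗
w6: successors {w7}; p there: w7:T. ✓
w7: successors {w7}; p there: w7:T. ✓
Satisfying worlds: {w6, w7}.

2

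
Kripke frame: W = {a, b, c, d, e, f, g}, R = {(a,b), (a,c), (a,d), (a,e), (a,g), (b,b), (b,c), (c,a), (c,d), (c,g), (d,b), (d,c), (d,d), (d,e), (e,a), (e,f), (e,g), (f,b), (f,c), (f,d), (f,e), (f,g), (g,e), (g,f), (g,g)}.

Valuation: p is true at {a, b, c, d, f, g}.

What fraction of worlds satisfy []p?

3/7

a: successors {b, c, d, e, g}; p there: b:T, c:T, d:T, e:F, g:T. ✗
b: successors {b, c}; p there: b:T, c:T. ✓
c: successors {a, d, g}; p there: a:T, d:T, g:T. ✓
d: successors {b, c, d, e}; p there: b:T, c:T, d:T, e:F. ✗
e: successors {a, f, g}; p there: a:T, f:T, g:T. ✓
f: successors {b, c, d, e, g}; p there: b:T, c:T, d:T, e:F, g:T. ✗
g: successors {e, f, g}; p there: e:F, f:T, g:T. ✗
That's 3 of 7 worlds, so 3/7.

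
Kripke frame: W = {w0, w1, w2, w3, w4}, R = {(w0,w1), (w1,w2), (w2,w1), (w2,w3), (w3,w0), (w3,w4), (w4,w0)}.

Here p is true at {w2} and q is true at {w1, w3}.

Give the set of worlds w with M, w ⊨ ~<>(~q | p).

w0: <>(~q | p) is F. ✓
w1: <>(~q | p) is T. ✗
w2: <>(~q | p) is F. ✓
w3: <>(~q | p) is T. ✗
w4: <>(~q | p) is T. ✗

{w0, w2}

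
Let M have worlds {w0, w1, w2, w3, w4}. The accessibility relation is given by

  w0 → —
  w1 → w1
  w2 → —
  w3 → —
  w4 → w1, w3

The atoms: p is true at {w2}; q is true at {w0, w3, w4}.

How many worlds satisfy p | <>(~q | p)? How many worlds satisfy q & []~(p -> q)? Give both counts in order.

3 and 2

For p | <>(~q | p):
w0: p is F, <>(~q | p) is F. ✗
w1: p is F, <>(~q | p) is T. ✓
w2: p is T, <>(~q | p) is F. ✓
w3: p is F, <>(~q | p) is F. ✗
w4: p is F, <>(~q | p) is T. ✓
— 3 worlds.
For q & []~(p -> q):
w0: q is T, []~(p -> q) is T. ✓
w1: q is F, []~(p -> q) is F. ✗
w2: q is F, []~(p -> q) is T. ✗
w3: q is T, []~(p -> q) is T. ✓
w4: q is T, []~(p -> q) is F. ✗
— 2 worlds.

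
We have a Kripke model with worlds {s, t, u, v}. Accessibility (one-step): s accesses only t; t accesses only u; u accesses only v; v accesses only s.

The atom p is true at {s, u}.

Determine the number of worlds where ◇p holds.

2

s: successors {t}; p there: t:F. ✗
t: successors {u}; p there: u:T. ✓
u: successors {v}; p there: v:F. ✗
v: successors {s}; p there: s:T. ✓
Satisfying worlds: {t, v}.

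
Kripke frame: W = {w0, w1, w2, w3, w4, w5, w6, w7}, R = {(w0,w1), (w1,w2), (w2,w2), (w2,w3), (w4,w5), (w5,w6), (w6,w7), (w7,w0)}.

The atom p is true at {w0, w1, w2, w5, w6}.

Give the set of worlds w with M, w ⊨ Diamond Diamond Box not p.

w0: successors {w1}; Diamond Box not p there: w1:F. ✗
w1: successors {w2}; Diamond Box not p there: w2:T. ✓
w2: successors {w2, w3}; Diamond Box not p there: w2:T, w3:F. ✓
w3: no successors, so Diamond Diamond Box not p fails. ✗
w4: successors {w5}; Diamond Box not p there: w5:T. ✓
w5: successors {w6}; Diamond Box not p there: w6:F. ✗
w6: successors {w7}; Diamond Box not p there: w7:F. ✗
w7: successors {w0}; Diamond Box not p there: w0:F. ✗

{w1, w2, w4}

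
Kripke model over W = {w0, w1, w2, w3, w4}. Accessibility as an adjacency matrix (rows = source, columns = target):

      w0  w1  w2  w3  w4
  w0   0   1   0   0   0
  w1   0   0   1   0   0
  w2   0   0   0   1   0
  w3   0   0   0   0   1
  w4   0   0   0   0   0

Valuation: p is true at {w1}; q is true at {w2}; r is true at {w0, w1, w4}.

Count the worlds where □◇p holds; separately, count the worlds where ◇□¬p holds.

For □◇p:
w0: successors {w1}; ◇p there: w1:F. ✗
w1: successors {w2}; ◇p there: w2:F. ✗
w2: successors {w3}; ◇p there: w3:F. ✗
w3: successors {w4}; ◇p there: w4:F. ✗
w4: no successors, so □◇p holds vacuously. ✓
— 1 world.
For ◇□¬p:
w0: successors {w1}; □¬p there: w1:T. ✓
w1: successors {w2}; □¬p there: w2:T. ✓
w2: successors {w3}; □¬p there: w3:T. ✓
w3: successors {w4}; □¬p there: w4:T. ✓
w4: no successors, so ◇□¬p fails. ✗
— 4 worlds.

1 and 4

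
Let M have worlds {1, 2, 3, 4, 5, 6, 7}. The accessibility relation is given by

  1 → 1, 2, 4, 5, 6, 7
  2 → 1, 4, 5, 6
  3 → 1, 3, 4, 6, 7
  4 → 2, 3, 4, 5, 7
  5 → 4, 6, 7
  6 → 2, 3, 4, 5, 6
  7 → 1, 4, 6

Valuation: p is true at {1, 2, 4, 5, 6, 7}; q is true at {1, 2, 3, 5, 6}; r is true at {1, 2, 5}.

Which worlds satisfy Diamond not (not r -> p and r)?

1: successors {1, 2, 4, 5, 6, 7}; not (not r -> p and r) there: 1:F, 2:F, 4:T, 5:F, 6:T, 7:T. ✓
2: successors {1, 4, 5, 6}; not (not r -> p and r) there: 1:F, 4:T, 5:F, 6:T. ✓
3: successors {1, 3, 4, 6, 7}; not (not r -> p and r) there: 1:F, 3:T, 4:T, 6:T, 7:T. ✓
4: successors {2, 3, 4, 5, 7}; not (not r -> p and r) there: 2:F, 3:T, 4:T, 5:F, 7:T. ✓
5: successors {4, 6, 7}; not (not r -> p and r) there: 4:T, 6:T, 7:T. ✓
6: successors {2, 3, 4, 5, 6}; not (not r -> p and r) there: 2:F, 3:T, 4:T, 5:F, 6:T. ✓
7: successors {1, 4, 6}; not (not r -> p and r) there: 1:F, 4:T, 6:T. ✓

{1, 2, 3, 4, 5, 6, 7}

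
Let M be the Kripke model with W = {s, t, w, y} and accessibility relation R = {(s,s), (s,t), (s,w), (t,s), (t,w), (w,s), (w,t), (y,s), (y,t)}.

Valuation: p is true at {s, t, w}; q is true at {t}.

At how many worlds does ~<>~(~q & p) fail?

s: <>~(~q & p) is T. ✗
t: <>~(~q & p) is F. ✓
w: <>~(~q & p) is T. ✗
y: <>~(~q & p) is T. ✗
Satisfying worlds: {t}.
So ~<>~(~q & p) fails at the other 3 worlds.

3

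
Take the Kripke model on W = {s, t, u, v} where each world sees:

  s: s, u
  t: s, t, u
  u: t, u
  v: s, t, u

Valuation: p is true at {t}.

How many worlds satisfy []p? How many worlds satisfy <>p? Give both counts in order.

For []p:
s: successors {s, u}; p there: s:F, u:F. ✗
t: successors {s, t, u}; p there: s:F, t:T, u:F. ✗
u: successors {t, u}; p there: t:T, u:F. ✗
v: successors {s, t, u}; p there: s:F, t:T, u:F. ✗
— 0 worlds.
For <>p:
s: successors {s, u}; p there: s:F, u:F. ✗
t: successors {s, t, u}; p there: s:F, t:T, u:F. ✓
u: successors {t, u}; p there: t:T, u:F. ✓
v: successors {s, t, u}; p there: s:F, t:T, u:F. ✓
— 3 worlds.

0 and 3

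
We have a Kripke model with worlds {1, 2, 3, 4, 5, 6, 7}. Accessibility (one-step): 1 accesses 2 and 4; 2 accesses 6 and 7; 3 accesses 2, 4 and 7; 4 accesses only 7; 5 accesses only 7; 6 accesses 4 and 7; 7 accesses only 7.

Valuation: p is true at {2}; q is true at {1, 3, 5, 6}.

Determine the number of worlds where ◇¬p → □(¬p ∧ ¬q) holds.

4

1: ◇¬p is T, □(¬p ∧ ¬q) is F. ✗
2: ◇¬p is T, □(¬p ∧ ¬q) is F. ✗
3: ◇¬p is T, □(¬p ∧ ¬q) is F. ✗
4: ◇¬p is T, □(¬p ∧ ¬q) is T. ✓
5: ◇¬p is T, □(¬p ∧ ¬q) is T. ✓
6: ◇¬p is T, □(¬p ∧ ¬q) is T. ✓
7: ◇¬p is T, □(¬p ∧ ¬q) is T. ✓
Satisfying worlds: {4, 5, 6, 7}.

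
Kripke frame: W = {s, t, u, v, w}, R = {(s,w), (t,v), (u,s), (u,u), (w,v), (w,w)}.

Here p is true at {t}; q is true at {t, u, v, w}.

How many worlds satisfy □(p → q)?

s: successors {w}; p → q there: w:T. ✓
t: successors {v}; p → q there: v:T. ✓
u: successors {s, u}; p → q there: s:T, u:T. ✓
v: no successors, so □(p → q) holds vacuously. ✓
w: successors {v, w}; p → q there: v:T, w:T. ✓
Satisfying worlds: {s, t, u, v, w}.

5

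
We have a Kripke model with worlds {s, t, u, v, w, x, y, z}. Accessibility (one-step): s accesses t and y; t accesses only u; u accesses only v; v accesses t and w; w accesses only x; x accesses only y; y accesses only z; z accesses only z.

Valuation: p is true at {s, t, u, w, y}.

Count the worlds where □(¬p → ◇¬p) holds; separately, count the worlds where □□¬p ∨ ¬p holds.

6 and 5

For □(¬p → ◇¬p):
s: successors {t, y}; ¬p → ◇¬p there: t:T, y:T. ✓
t: successors {u}; ¬p → ◇¬p there: u:T. ✓
u: successors {v}; ¬p → ◇¬p there: v:F. ✗
v: successors {t, w}; ¬p → ◇¬p there: t:T, w:T. ✓
w: successors {x}; ¬p → ◇¬p there: x:F. ✗
x: successors {y}; ¬p → ◇¬p there: y:T. ✓
y: successors {z}; ¬p → ◇¬p there: z:T. ✓
z: successors {z}; ¬p → ◇¬p there: z:T. ✓
— 6 worlds.
For □□¬p ∨ ¬p:
s: □□¬p is F, ¬p is F. ✗
t: □□¬p is T, ¬p is F. ✓
u: □□¬p is F, ¬p is F. ✗
v: □□¬p is F, ¬p is T. ✓
w: □□¬p is F, ¬p is F. ✗
x: □□¬p is T, ¬p is T. ✓
y: □□¬p is T, ¬p is F. ✓
z: □□¬p is T, ¬p is T. ✓
— 5 worlds.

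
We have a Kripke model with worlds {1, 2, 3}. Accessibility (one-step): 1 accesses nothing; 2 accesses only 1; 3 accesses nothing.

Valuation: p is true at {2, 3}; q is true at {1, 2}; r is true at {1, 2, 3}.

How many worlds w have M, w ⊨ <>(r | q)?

1

1: no successors, so <>(r | q) fails. ✗
2: successors {1}; r | q there: 1:T. ✓
3: no successors, so <>(r | q) fails. ✗
Satisfying worlds: {2}.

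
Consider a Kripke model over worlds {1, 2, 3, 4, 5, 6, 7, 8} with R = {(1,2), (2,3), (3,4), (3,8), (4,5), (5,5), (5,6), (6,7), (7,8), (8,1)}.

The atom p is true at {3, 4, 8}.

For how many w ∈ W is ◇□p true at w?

1: successors {2}; □p there: 2:T. ✓
2: successors {3}; □p there: 3:T. ✓
3: successors {4, 8}; □p there: 4:F, 8:F. ✗
4: successors {5}; □p there: 5:F. ✗
5: successors {5, 6}; □p there: 5:F, 6:F. ✗
6: successors {7}; □p there: 7:T. ✓
7: successors {8}; □p there: 8:F. ✗
8: successors {1}; □p there: 1:F. ✗
Satisfying worlds: {1, 2, 6}.

3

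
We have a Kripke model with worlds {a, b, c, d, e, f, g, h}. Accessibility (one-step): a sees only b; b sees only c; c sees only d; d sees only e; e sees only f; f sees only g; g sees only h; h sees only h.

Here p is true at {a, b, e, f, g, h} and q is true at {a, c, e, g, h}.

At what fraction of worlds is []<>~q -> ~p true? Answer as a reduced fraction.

7/8

a: []<>~q is F, ~p is F. ✓
b: []<>~q is T, ~p is F. ✗
c: []<>~q is F, ~p is T. ✓
d: []<>~q is T, ~p is T. ✓
e: []<>~q is F, ~p is F. ✓
f: []<>~q is F, ~p is F. ✓
g: []<>~q is F, ~p is F. ✓
h: []<>~q is F, ~p is F. ✓
That's 7 of 8 worlds, so 7/8.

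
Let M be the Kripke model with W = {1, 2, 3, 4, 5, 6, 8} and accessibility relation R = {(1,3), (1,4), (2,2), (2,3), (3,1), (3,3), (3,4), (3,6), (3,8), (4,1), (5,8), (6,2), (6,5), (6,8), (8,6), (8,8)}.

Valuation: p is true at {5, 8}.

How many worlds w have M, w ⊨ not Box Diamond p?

5

1: Box Diamond p is F. ✓
2: Box Diamond p is F. ✓
3: Box Diamond p is F. ✓
4: Box Diamond p is F. ✓
5: Box Diamond p is T. ✗
6: Box Diamond p is F. ✓
8: Box Diamond p is T. ✗
Satisfying worlds: {1, 2, 3, 4, 6}.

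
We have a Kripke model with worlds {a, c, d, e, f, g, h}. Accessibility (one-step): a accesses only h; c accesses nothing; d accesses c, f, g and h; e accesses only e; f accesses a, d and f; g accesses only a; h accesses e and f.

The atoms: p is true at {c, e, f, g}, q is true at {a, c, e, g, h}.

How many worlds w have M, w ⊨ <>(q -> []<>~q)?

4

a: successors {h}; q -> []<>~q there: h:F. ✗
c: no successors, so <>(q -> []<>~q) fails. ✗
d: successors {c, f, g, h}; q -> []<>~q there: c:T, f:T, g:F, h:F. ✓
e: successors {e}; q -> []<>~q there: e:F. ✗
f: successors {a, d, f}; q -> []<>~q there: a:T, d:T, f:T. ✓
g: successors {a}; q -> []<>~q there: a:T. ✓
h: successors {e, f}; q -> []<>~q there: e:F, f:T. ✓
Satisfying worlds: {d, f, g, h}.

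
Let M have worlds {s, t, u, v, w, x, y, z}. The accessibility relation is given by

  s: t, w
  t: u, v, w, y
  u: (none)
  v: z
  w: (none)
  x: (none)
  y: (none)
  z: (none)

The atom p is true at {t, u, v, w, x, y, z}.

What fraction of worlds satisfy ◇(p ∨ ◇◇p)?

s: successors {t, w}; p ∨ ◇◇p there: t:T, w:T. ✓
t: successors {u, v, w, y}; p ∨ ◇◇p there: u:T, v:T, w:T, y:T. ✓
u: no successors, so ◇(p ∨ ◇◇p) fails. ✗
v: successors {z}; p ∨ ◇◇p there: z:T. ✓
w: no successors, so ◇(p ∨ ◇◇p) fails. ✗
x: no successors, so ◇(p ∨ ◇◇p) fails. ✗
y: no successors, so ◇(p ∨ ◇◇p) fails. ✗
z: no successors, so ◇(p ∨ ◇◇p) fails. ✗
That's 3 of 8 worlds, so 3/8.

3/8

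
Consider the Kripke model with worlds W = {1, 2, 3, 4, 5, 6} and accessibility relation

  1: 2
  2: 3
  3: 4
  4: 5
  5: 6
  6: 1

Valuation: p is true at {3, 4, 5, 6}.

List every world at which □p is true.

1: successors {2}; p there: 2:F. ✗
2: successors {3}; p there: 3:T. ✓
3: successors {4}; p there: 4:T. ✓
4: successors {5}; p there: 5:T. ✓
5: successors {6}; p there: 6:T. ✓
6: successors {1}; p there: 1:F. ✗

{2, 3, 4, 5}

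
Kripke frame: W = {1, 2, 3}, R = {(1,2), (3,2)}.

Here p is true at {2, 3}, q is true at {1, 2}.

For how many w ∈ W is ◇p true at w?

1: successors {2}; p there: 2:T. ✓
2: no successors, so ◇p fails. ✗
3: successors {2}; p there: 2:T. ✓
Satisfying worlds: {1, 3}.

2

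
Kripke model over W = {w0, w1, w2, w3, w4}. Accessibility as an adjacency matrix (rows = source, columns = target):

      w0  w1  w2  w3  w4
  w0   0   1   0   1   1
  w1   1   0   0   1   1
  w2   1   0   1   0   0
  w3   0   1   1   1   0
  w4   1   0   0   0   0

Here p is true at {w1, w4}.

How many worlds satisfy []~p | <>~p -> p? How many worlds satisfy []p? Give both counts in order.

2 and 0

For []~p | <>~p -> p:
w0: []~p | <>~p is T, p is F. ✗
w1: []~p | <>~p is T, p is T. ✓
w2: []~p | <>~p is T, p is F. ✗
w3: []~p | <>~p is T, p is F. ✗
w4: []~p | <>~p is T, p is T. ✓
— 2 worlds.
For []p:
w0: successors {w1, w3, w4}; p there: w1:T, w3:F, w4:T. ✗
w1: successors {w0, w3, w4}; p there: w0:F, w3:F, w4:T. ✗
w2: successors {w0, w2}; p there: w0:F, w2:F. ✗
w3: successors {w1, w2, w3}; p there: w1:T, w2:F, w3:F. ✗
w4: successors {w0}; p there: w0:F. ✗
— 0 worlds.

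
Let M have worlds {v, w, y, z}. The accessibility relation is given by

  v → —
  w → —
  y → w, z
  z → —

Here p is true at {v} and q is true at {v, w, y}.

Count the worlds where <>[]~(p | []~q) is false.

3

v: no successors, so <>[]~(p | []~q) fails. ✗
w: no successors, so <>[]~(p | []~q) fails. ✗
y: successors {w, z}; []~(p | []~q) there: w:T, z:T. ✓
z: no successors, so <>[]~(p | []~q) fails. ✗
Satisfying worlds: {y}.
So <>[]~(p | []~q) fails at the other 3 worlds.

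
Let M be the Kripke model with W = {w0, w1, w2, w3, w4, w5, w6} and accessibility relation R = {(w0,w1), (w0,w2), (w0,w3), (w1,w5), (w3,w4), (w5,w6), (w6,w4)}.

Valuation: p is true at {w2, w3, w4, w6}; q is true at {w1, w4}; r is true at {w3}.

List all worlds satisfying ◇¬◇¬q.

{w0, w3, w5, w6}

w0: successors {w1, w2, w3}; ¬◇¬q there: w1:F, w2:T, w3:T. ✓
w1: successors {w5}; ¬◇¬q there: w5:F. ✗
w2: no successors, so ◇¬◇¬q fails. ✗
w3: successors {w4}; ¬◇¬q there: w4:T. ✓
w4: no successors, so ◇¬◇¬q fails. ✗
w5: successors {w6}; ¬◇¬q there: w6:T. ✓
w6: successors {w4}; ¬◇¬q there: w4:T. ✓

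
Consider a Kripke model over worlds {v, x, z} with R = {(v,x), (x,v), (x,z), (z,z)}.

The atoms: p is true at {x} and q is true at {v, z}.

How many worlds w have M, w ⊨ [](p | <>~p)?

2

v: successors {x}; p | <>~p there: x:T. ✓
x: successors {v, z}; p | <>~p there: v:F, z:T. ✗
z: successors {z}; p | <>~p there: z:T. ✓
Satisfying worlds: {v, z}.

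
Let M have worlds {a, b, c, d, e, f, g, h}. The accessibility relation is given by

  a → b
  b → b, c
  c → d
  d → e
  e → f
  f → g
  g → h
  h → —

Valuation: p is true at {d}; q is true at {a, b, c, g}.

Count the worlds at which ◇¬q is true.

a: successors {b}; ¬q there: b:F. ✗
b: successors {b, c}; ¬q there: b:F, c:F. ✗
c: successors {d}; ¬q there: d:T. ✓
d: successors {e}; ¬q there: e:T. ✓
e: successors {f}; ¬q there: f:T. ✓
f: successors {g}; ¬q there: g:F. ✗
g: successors {h}; ¬q there: h:T. ✓
h: no successors, so ◇¬q fails. ✗
Satisfying worlds: {c, d, e, g}.

4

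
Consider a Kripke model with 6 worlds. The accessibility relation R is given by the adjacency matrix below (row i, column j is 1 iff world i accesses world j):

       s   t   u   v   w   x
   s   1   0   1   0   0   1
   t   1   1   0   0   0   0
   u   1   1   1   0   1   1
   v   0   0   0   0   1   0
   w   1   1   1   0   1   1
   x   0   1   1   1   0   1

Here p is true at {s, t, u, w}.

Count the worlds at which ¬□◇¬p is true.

4

s: □◇¬p is T. ✗
t: □◇¬p is F. ✓
u: □◇¬p is F. ✓
v: □◇¬p is T. ✗
w: □◇¬p is F. ✓
x: □◇¬p is F. ✓
Satisfying worlds: {t, u, w, x}.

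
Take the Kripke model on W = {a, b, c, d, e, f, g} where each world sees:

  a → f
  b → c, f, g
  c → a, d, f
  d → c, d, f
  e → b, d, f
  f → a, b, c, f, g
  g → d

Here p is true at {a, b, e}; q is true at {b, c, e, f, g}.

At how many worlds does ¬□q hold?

5

a: □q is T. ✗
b: □q is T. ✗
c: □q is F. ✓
d: □q is F. ✓
e: □q is F. ✓
f: □q is F. ✓
g: □q is F. ✓
Satisfying worlds: {c, d, e, f, g}.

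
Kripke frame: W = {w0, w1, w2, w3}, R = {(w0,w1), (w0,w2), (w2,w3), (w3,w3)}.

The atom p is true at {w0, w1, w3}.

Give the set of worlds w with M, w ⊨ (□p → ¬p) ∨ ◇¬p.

{w0, w2}

w0: □p → ¬p is T, ◇¬p is T. ✓
w1: □p → ¬p is F, ◇¬p is F. ✗
w2: □p → ¬p is T, ◇¬p is F. ✓
w3: □p → ¬p is F, ◇¬p is F. ✗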